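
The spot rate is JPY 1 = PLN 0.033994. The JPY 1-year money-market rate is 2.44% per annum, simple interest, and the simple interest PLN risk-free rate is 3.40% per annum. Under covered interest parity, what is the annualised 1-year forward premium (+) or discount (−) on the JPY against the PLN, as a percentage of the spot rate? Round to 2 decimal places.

+0.94%

T = 1 year.
No-arbitrage forward: 0.033994 × 1.034000 / 1.024400 = 0.034312569 PLN/JPY.
(F − S)/S ÷ T = (0.034312569 − 0.033994)/0.033994/1 = 0.009371 → 0.94%.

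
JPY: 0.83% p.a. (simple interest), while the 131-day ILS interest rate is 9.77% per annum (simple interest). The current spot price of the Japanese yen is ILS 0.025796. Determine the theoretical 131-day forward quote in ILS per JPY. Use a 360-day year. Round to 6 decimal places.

T = 131/360 years.
Growth of 1 ILS over T: 1 + 0.0977×131/360 = 1.0355519.
JPY growth factor: 1 + 0.0083×131/360 = 1.0030203.
CIP: F = S · (grow ILS)/(grow JPY) = 0.025796 × 1.0355519/1.0030203 = 0.02663266 ILS per JPY.

0.026633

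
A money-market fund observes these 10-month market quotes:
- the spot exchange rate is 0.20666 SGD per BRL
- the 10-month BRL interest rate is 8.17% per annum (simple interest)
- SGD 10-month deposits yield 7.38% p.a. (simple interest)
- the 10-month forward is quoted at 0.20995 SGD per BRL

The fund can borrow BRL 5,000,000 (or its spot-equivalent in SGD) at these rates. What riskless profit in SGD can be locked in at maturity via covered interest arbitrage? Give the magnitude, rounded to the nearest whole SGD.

SGD 24,373

T = 10/12 years.
Keep in BRL, deliver into the forward: 5,000,000·1.068083333·0.20995 = SGD 1,121,220.48.
Swap to SGD now, deposit: 5,000,000·0.20666·1.061500 = SGD 1,096,847.95.
The quoted forward overvalues BRL, so borrow SGD, buy BRL at spot, deposit the BRL at 8.17%, and sell the proceeds forward at 0.20995.
Arbitrage profit = |1,121,220.48 − 1,096,847.95| = SGD 24,373.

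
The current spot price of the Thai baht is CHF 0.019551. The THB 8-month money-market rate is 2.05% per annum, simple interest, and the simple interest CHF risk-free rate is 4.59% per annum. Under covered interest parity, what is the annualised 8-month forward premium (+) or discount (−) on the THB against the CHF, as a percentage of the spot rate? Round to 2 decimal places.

T = 8/12 years.
CIP forward (CHF per THB) = 0.019551 × 1.030600/1.0136667 = 0.019877599.
Annualised premium = (F − S)/S × (1/T) = (0.019877599 − 0.019551)/0.019551 ÷ (8/12) = 2.51%.

+2.51%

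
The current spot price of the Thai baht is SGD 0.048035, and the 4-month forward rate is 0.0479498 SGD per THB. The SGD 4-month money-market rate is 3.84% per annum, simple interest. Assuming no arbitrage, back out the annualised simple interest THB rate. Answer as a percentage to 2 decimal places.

T = 4/12 years.
F/S = 0.0479498/0.048035 = 0.9982263 = (growth of SGD) / (growth of THB).
The SGD side grows by 1 + 0.0384×4/12 = 1.012800.
Hence g_THB = 1.0145996.
(1.0145996 − 1)/T = 0.043799, i.e. 4.38%.

4.38%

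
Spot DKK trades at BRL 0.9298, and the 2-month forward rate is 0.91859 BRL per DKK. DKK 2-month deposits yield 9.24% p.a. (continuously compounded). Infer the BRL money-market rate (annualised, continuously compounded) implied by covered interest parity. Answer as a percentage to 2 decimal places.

1.96%

T = 2/12 years.
F/S = 0.91859/0.9298 = 0.9879436 = (growth of BRL) / (growth of DKK).
DKK growth factor: e^(0.0924×2/12) = 1.0155192.
So the BRL growth factor = 1.0032757.
r = ln(1.0032757)/(2/12) = 0.019622 → 1.96%.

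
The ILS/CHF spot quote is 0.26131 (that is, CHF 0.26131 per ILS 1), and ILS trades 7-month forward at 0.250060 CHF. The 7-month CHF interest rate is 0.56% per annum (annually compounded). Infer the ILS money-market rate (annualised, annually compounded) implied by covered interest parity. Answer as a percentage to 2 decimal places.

T = 7/12 years.
F/S = 0.25006/0.26131 = 0.9569477 = (growth of CHF) / (growth of ILS).
The CHF side grows by (1 + 0.0056)^(7/12) = 1.0032629.
Hence g_ILS = 1.0483989.
Annualise: 1.0483989^(12/7) − 1 = 0.084397 = 8.44%.

8.44%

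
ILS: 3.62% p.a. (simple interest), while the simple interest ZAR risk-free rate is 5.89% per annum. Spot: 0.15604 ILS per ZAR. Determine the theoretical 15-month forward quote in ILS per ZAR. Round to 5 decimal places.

T = 15/12 years.
ILS growth factor: 1 + 0.0362×15/12 = 1.045250.
ZAR growth factor: 1 + 0.0589×15/12 = 1.073625.
So F = 0.15604 × 1.045250 / 1.073625 = 0.1519160 (ILS/ZAR).

0.15192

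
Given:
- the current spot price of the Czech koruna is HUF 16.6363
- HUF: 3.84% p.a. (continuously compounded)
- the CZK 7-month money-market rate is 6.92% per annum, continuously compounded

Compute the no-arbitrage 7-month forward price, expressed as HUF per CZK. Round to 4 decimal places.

16.3401

T = 7/12 years.
Growth of 1 HUF over T: e^(0.0384×7/12) = 1.02265276.
CZK accumulates by e^(0.0692×7/12) = 1.04119247.
So F = 16.6363 × 1.02265276 / 1.04119247 = 16.340070 (HUF/CZK).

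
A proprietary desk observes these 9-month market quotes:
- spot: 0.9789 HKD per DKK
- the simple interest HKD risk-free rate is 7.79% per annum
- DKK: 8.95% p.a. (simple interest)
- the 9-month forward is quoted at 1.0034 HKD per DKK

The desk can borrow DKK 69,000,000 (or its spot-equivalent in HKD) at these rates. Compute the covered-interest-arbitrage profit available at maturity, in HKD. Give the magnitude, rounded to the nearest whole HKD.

T = 9/12 years.
Keep in DKK, deliver into the forward: 69,000,000·1.067125·1.0034 = HKD 73,881,972.53.
Swap to HKD now, deposit: 69,000,000·0.9789·1.058425 = HKD 71,490,364.04.
The quoted forward overvalues DKK, so borrow HKD, buy DKK at spot, deposit the DKK at 8.95%, and sell the proceeds forward at 1.0034.
Arbitrage profit = |73,881,972.53 − 71,490,364.04| = HKD 2,391,608.

HKD 2,391,608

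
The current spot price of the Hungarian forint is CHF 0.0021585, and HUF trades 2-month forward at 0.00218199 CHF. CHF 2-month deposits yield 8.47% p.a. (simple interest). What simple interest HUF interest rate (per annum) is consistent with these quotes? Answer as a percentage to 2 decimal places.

T = 2/12 years.
CIP gives F = S · g_CHF/g_HUF, so g_CHF/g_HUF = 0.00218199/0.0021585 = 1.0108826.
The CHF side grows by 1 + 0.0847×2/12 = 1.0141167.
Hence g_HUF = 1.0031993.
r = (1.0031993 − 1)/(2/12) = 0.019196 → 1.92%.

1.92%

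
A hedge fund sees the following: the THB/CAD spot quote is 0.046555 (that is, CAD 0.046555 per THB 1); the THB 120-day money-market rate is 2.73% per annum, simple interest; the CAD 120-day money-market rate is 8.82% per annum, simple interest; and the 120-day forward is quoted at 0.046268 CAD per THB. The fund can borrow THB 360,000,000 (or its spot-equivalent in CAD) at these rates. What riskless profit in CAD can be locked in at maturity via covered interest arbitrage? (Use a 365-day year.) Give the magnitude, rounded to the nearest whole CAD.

T = 120/365 years.
Invest the THB and cover forward: 360,000,000 × 1.0089753425 × 0.046268 = CAD 16,805,977.61.
Convert at spot and invest in CAD: 360,000,000 × 0.046555 × 1.0289972603 = CAD 17,245,788.28.
The quoted forward undervalues THB, so borrow THB, convert to CAD at spot, deposit the CAD at 8.82%, and buy THB forward at 0.046268 to cover the loan.
Profit = 17,245,788.28 − 16,805,977.61 = CAD 439,811.

CAD 439,811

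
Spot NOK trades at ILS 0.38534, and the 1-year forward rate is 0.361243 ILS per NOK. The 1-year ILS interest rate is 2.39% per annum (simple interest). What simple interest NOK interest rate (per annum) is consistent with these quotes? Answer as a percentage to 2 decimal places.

9.22%

T = 1 year.
F/S = 0.361243/0.38534 = 0.9374656 = (growth of ILS) / (growth of NOK).
The ILS side grows by 1 + 0.0239×1 = 1.023900.
Hence g_NOK = 1.0922001.
(1.0922001 − 1)/T = 0.092200, i.e. 9.22%.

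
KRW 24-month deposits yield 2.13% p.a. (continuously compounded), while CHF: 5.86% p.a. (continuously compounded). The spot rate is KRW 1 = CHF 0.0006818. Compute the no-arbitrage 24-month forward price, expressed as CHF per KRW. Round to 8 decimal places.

0.00073461

T = 2 years.
Growth of 1 CHF over T: e^(0.0586×2) = 1.1243443.
KRW accumulates by e^(0.0213×2) = 1.0435204.
So F = 0.0006818 × 1.1243443 / 1.0435204 = 0.0007346075 (CHF/KRW).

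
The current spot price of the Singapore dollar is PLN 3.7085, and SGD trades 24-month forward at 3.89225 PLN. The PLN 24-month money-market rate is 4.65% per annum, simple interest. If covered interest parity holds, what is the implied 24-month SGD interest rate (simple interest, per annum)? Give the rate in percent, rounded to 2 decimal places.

T = 2 years.
CIP gives F = S · g_PLN/g_SGD, so g_PLN/g_SGD = 3.89225/3.7085 = 1.0495483.
The PLN side grows by 1 + 0.0465×2 = 1.093000.
Hence g_SGD = 1.0414004.
r = (1.0414004 − 1)/2 = 0.020700 → 2.07%.

2.07%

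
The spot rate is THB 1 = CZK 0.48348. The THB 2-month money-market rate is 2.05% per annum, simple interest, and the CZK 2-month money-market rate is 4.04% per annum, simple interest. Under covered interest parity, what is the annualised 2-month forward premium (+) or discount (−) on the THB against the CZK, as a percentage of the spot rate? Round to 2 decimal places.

+1.98%

T = 2/12 years.
F = S · g_CZK/g_THB = 0.48348 × 1.0067333/1.0034167 = 0.48507805.
(F − S)/S ÷ T = (0.48507805 − 0.48348)/0.48348/(2/12) = 0.019832 → 1.98%.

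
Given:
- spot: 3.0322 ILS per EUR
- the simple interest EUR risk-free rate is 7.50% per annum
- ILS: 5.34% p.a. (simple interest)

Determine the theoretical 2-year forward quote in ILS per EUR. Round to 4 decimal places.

2.9183

T = 2 years.
ILS growth factor: 1 + 0.0534×2 = 1.106800.
EUR accumulates by 1 + 0.0750×2 = 1.150000.
CIP: F = S · (grow ILS)/(grow EUR) = 3.0322 × 1.106800/1.150000 = 2.918295 ILS per EUR.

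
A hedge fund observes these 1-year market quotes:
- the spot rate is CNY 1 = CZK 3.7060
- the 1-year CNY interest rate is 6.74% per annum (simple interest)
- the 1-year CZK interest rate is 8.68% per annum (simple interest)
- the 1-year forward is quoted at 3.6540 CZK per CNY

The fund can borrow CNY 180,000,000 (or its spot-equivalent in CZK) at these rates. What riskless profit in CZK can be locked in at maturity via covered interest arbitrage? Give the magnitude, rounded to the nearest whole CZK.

T = 1 year.
Invest the CNY and cover forward: 180,000,000 × 1.067400 × 3.6540 = CZK 702,050,328.00.
Convert at spot and invest in CZK: 180,000,000 × 3.7060 × 1.086800 = CZK 724,982,544.00.
The quoted forward undervalues CNY, so borrow CNY, convert to CZK at spot, deposit the CZK at 8.68%, and buy CNY forward at 3.6540 to cover the loan.
The gap between the two covered legs is CZK 22,932,216.

CZK 22,932,216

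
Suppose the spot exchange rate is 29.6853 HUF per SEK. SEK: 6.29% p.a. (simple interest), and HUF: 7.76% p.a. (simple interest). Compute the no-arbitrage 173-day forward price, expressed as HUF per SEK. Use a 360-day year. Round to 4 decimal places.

T = 173/360 years.
HUF accumulates by 1 + 0.0776×173/360 = 1.03729111.
SEK accumulates by 1 + 0.0629×173/360 = 1.03022694.
So F = 29.6853 × 1.03729111 / 1.03022694 = 29.888849 (HUF/SEK).

29.8888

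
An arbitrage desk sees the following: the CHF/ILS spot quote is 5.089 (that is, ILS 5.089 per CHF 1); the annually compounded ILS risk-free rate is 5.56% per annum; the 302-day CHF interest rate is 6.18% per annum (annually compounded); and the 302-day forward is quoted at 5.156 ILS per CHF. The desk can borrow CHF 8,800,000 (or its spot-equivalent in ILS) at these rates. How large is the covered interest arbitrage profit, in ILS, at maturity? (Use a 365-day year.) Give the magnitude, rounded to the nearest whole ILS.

T = 302/365 years.
Route A — deposit CHF, sell forward: 8,800,000 × 1.0508668107 × 5.156 = ILS 47,680,769.63.
Route B — convert at spot, deposit ILS: 8,800,000 × 5.089 × 1.0457872047 = ILS 46,833,697.55.
The quoted forward overvalues CHF, so borrow ILS, buy CHF at spot, deposit the CHF at 6.18%, and sell the proceeds forward at 5.156.
The gap between the two covered legs is ILS 847,072.

ILS 847,072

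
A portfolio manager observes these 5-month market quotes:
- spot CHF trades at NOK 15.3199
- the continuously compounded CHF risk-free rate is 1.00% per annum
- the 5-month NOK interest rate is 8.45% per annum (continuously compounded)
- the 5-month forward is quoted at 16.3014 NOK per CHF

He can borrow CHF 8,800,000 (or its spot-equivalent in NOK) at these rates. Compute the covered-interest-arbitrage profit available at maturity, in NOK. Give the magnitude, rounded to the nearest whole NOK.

T = 5/12 years.
Route A — deposit CHF, sell forward: 8,800,000 × 1.00417535929 × 16.3014 = NOK 144,051,284.98.
Route B — convert at spot, deposit NOK: 8,800,000 × 15.3199 × 1.03583548538 = NOK 139,646,285.26.
The quoted forward overvalues CHF, so borrow NOK, buy CHF at spot, deposit the CHF at 1.00%, and sell the proceeds forward at 16.3014.
Profit = 144,051,284.98 − 139,646,285.26 = NOK 4,405,000.

NOK 4,405,000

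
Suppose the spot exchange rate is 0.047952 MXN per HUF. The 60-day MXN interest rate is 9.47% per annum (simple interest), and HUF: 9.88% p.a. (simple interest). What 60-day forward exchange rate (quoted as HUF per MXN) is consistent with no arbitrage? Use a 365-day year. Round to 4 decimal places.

T = 60/365 years.
Growth of 1 MXN over T: 1 + 0.0947×60/365 = 1.01556712.
HUF growth factor: 1 + 0.0988×60/365 = 1.0162411.
Forward (MXN per HUF) = 0.047952 × 1.01556712 / 1.0162411 = 0.047920198.
Quoted the other way: 1/0.047920198 = 20.8680 HUF per MXN.

20.8680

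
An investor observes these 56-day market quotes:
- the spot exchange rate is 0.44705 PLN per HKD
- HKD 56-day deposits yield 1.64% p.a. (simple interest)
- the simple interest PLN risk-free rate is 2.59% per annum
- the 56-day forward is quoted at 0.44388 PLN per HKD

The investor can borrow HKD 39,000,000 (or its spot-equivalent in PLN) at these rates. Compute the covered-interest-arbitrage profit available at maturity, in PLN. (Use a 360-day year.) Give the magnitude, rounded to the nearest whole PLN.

T = 56/360 years.
Keep in HKD, deliver into the forward: 39,000,000·1.0025511111·0.44388 = PLN 17,355,483.10.
Swap to PLN now, deposit: 39,000,000·0.44705·1.0040288889 = PLN 17,505,193.48.
The quoted forward undervalues HKD, so borrow HKD, convert to PLN at spot, deposit the PLN at 2.59%, and buy HKD forward at 0.44388 to cover the loan.
The gap between the two covered legs is PLN 149,710.

PLN 149,710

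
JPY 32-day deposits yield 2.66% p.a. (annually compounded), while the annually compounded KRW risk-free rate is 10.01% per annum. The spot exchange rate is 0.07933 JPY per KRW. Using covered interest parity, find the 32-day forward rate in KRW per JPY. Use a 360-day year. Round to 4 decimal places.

12.6833

T = 32/360 years.
JPY accumulates by (1 + 0.0266)^(32/360) = 1.00233627.
KRW growth factor: (1 + 0.1001)^(32/360) = 1.00851615.
CIP: F = S · (grow JPY)/(grow KRW) = 0.07933 × 1.00233627/1.00851615 = 0.078843890 JPY per KRW.
Quoted the other way: 1/0.078843890 = 12.6833 KRW per JPY.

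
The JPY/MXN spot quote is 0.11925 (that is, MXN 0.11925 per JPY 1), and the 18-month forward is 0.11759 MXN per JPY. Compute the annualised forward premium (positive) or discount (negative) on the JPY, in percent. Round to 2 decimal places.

T = 18/12 years.
JPY trades forward at -1.39203% vs spot over the period.
×(1/T) gives -0.93% p.a.

-0.93%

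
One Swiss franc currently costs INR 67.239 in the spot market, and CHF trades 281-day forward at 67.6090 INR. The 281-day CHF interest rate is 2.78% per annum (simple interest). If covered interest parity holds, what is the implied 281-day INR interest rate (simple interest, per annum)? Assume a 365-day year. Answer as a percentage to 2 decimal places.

T = 281/365 years.
F/S = 67.609/67.239 = 1.0055028 = (growth of INR) / (growth of CHF).
The CHF side grows by 1 + 0.0278×281/365 = 1.0214022.
That pins the INR growth at 1.0270228.
(1.0270228 − 1)/T = 0.035101, i.e. 3.51%.

3.51%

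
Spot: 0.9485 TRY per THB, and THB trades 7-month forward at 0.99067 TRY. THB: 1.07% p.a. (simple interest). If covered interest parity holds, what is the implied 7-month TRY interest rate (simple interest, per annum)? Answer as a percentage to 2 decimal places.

T = 7/12 years.
F/S = 0.99067/0.9485 = 1.0444597 = (growth of TRY) / (growth of THB).
THB growth factor: 1 + 0.0107×7/12 = 1.0062417.
That pins the TRY growth at 1.0509789.
(1.0509789 − 1)/T = 0.087392, i.e. 8.74%.

8.74%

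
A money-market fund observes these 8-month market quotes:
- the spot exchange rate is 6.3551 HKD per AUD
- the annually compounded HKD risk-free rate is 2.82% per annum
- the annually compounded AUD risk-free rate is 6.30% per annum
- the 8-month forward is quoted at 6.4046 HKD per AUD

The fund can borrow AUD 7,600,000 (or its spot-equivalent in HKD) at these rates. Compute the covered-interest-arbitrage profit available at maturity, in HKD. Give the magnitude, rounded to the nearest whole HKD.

T = 8/12 years.
Keep in AUD, deliver into the forward: 7,600,000·1.0415709124·6.4046 = HKD 50,698,422.50.
Swap to HKD now, deposit: 7,600,000·6.3551·1.0187127296 = HKD 49,202,561.64.
The quoted forward overvalues AUD, so borrow HKD, buy AUD at spot, deposit the AUD at 6.30%, and sell the proceeds forward at 6.4046.
Arbitrage profit = |50,698,422.50 − 49,202,561.64| = HKD 1,495,861.

HKD 1,495,861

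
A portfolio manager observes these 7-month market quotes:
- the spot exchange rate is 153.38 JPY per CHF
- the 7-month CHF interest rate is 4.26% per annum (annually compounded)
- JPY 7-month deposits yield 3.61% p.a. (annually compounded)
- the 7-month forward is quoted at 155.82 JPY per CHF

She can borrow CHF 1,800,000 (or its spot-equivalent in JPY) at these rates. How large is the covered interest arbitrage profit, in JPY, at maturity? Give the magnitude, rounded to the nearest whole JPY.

T = 7/12 years.
Route A — deposit CHF, sell forward: 1,800,000 × 1.02463378189 × 155.82 = JPY 287,385,184.61.
Route B — convert at spot, deposit JPY: 1,800,000 × 153.38 × 1.02090259952 = JPY 281,854,873.29.
The quoted forward overvalues CHF, so borrow JPY, buy CHF at spot, deposit the CHF at 4.26%, and sell the proceeds forward at 155.82.
The gap between the two covered legs is JPY 5,530,311.

JPY 5,530,311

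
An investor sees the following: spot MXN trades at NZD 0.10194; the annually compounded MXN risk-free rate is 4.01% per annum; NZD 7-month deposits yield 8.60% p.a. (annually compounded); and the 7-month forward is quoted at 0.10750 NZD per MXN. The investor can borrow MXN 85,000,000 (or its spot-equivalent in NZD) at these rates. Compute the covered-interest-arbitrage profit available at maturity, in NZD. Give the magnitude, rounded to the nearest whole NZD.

T = 7/12 years.
Keep in MXN, deliver into the forward: 85,000,000·1.023199862·0.10750 = NZD 9,349,488.74.
Swap to NZD now, deposit: 85,000,000·0.10194·1.049302558 = NZD 9,092,101.73.
The quoted forward overvalues MXN, so borrow NZD, buy MXN at spot, deposit the MXN at 4.01%, and sell the proceeds forward at 0.10750.
The gap between the two covered legs is NZD 257,387.

NZD 257,387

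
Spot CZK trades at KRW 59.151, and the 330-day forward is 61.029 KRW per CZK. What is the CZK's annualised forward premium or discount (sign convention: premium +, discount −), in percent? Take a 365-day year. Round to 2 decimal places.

T = 330/365 years.
(F − S)/S = (61.029 − 59.151)/59.151 = 0.0317493.
Per annum: 0.0317493 / (330/365) = 0.035117 = 3.51%.

+3.51%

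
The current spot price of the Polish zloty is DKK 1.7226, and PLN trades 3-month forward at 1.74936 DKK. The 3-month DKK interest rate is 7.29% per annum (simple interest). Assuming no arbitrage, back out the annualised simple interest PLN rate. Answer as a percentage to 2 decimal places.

T = 3/12 years.
F/S = 1.74936/1.7226 = 1.0155347 = (growth of DKK) / (growth of PLN).
The DKK side grows by 1 + 0.0729×3/12 = 1.018225.
That pins the PLN growth at 1.0026491.
r = (1.0026491 − 1)/(3/12) = 0.010596 → 1.06%.

1.06%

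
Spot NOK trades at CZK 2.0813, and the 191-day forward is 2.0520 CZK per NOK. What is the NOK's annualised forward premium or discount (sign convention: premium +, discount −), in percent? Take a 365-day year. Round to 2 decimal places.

T = 191/365 years.
Period premium: (2.0520 − 2.0813)/2.0813 = -0.0140777.
Annualise by dividing by T: -0.0140777 / (191/365) = -0.026902 → -2.69%.

-2.69%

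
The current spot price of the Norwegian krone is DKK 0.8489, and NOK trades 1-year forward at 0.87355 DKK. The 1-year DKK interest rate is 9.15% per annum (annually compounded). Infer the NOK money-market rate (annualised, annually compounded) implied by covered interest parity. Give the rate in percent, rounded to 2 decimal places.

T = 1 year.
By CIP, F/S equals the DKK-to-NOK growth ratio: 0.87355/0.8489 = 1.0290376.
DKK growth factor: (1 + 0.0915)^1 = 1.091500.
Hence g_NOK = 1.0606998.
r = 1.0606998^(1/1) − 1 = 0.060700 → 6.07%.

6.07%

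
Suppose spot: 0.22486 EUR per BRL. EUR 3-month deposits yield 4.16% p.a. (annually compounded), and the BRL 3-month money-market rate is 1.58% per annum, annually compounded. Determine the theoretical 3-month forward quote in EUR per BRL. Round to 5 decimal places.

T = 3/12 years.
EUR growth factor: (1 + 0.0416)^(3/12) = 1.0102416.
BRL accumulates by (1 + 0.0158)^(3/12) = 1.0039268.
CIP: F = S · (grow EUR)/(grow BRL) = 0.22486 × 1.0102416/1.0039268 = 0.2262744 EUR per BRL.

0.22627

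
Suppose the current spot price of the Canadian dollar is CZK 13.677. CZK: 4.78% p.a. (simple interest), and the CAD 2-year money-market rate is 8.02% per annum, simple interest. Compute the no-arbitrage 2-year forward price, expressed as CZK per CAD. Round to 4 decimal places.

T = 2 years.
CZK growth factor: 1 + 0.0478×2 = 1.095600.
Growth of 1 CAD over T: 1 + 0.0802×2 = 1.160400.
CIP: F = S · (grow CZK)/(grow CAD) = 13.677 × 1.095600/1.160400 = 12.913238 CZK per CAD.

12.9132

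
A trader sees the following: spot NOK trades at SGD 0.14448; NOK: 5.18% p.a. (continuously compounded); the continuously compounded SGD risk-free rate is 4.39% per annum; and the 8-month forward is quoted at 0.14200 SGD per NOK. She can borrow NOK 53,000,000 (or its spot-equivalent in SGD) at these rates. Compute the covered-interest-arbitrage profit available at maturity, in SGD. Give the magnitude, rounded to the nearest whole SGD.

T = 8/12 years.
Route A — deposit NOK, sell forward: 53,000,000 × 1.035136532 × 0.14200 = SGD 7,790,437.54.
Route B — convert at spot, deposit SGD: 53,000,000 × 0.14448 × 1.029699144 = SGD 7,884,859.41.
The quoted forward undervalues NOK, so borrow NOK, convert to SGD at spot, deposit the SGD at 4.39%, and buy NOK forward at 0.14200 to cover the loan.
Arbitrage profit = |7,790,437.54 − 7,884,859.41| = SGD 94,422.

SGD 94,422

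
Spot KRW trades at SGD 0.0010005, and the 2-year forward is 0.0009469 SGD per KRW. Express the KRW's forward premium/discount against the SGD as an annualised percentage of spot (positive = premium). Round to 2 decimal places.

T = 2 years.
KRW trades forward at -5.35732% vs spot over the period.
Annualise by dividing by T: -0.0535732 / 2 = -0.026787 → -2.68%.

-2.68%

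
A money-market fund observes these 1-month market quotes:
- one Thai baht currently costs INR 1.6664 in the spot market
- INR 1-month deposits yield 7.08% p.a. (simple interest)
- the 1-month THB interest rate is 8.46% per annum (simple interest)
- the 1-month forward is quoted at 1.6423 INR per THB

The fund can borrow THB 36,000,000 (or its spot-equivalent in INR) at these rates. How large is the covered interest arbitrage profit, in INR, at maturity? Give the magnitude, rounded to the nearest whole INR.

T = 1/12 years.
Invest the THB and cover forward: 36,000,000 × 1.007050 × 1.6423 = INR 59,539,615.74.
Convert at spot and invest in INR: 36,000,000 × 1.6664 × 1.005900 = INR 60,344,343.36.
The quoted forward undervalues THB, so borrow THB, convert to INR at spot, deposit the INR at 7.08%, and buy THB forward at 1.6423 to cover the loan.
Arbitrage profit = |59,539,615.74 − 60,344,343.36| = INR 804,728.

INR 804,728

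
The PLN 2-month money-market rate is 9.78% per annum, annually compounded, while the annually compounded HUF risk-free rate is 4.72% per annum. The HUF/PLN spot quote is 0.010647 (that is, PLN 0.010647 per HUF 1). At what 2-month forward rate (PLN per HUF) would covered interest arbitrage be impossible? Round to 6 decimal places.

T = 2/12 years.
PLN growth factor: (1 + 0.0978)^(2/12) = 1.0156729.
Growth of 1 HUF over T: (1 + 0.0472)^(2/12) = 1.0077163.
CIP: F = S · (grow PLN)/(grow HUF) = 0.010647 × 1.0156729/1.0077163 = 0.01073107 PLN per HUF.

0.010731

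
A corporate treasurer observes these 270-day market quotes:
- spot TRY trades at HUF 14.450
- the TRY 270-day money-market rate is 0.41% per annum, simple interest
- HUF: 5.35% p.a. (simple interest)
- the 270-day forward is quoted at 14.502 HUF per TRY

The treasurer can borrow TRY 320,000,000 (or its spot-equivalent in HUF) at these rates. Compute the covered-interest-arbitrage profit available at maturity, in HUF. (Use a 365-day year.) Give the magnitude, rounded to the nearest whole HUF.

HUF 152,281,895

T = 270/365 years.
Keep in TRY, deliver into the forward: 320,000,000·1.003032876712·14.502 = HUF 4,654,714,488.98.
Swap to HUF now, deposit: 320,000,000·14.450·1.039575342466 = HUF 4,806,996,383.56.
The quoted forward undervalues TRY, so borrow TRY, convert to HUF at spot, deposit the HUF at 5.35%, and buy TRY forward at 14.502 to cover the loan.
The gap between the two covered legs is HUF 152,281,895.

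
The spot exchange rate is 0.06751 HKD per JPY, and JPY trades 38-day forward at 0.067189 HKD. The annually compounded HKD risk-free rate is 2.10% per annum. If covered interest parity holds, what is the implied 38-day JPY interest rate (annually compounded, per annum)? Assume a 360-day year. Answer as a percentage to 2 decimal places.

T = 38/360 years.
By CIP, F/S equals the HKD-to-JPY growth ratio: 0.067189/0.06751 = 0.9952451.
The HKD side grows by (1 + 0.0210)^(38/360) = 1.0021961.
That pins the JPY growth at 1.0069842.
r = 1.0069842^(360/38) − 1 = 0.068158 → 6.82%.

6.82%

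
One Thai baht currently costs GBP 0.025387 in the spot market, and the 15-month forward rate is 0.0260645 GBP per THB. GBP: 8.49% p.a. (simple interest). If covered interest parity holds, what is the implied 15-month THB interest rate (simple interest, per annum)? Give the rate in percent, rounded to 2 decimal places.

T = 15/12 years.
F/S = 0.0260645/0.025387 = 1.0266869 = (growth of GBP) / (growth of THB).
GBP growth factor: 1 + 0.0849×15/12 = 1.106125.
So the THB growth factor = 1.0773732.
(1.0773732 − 1)/T = 0.061899, i.e. 6.19%.

6.19%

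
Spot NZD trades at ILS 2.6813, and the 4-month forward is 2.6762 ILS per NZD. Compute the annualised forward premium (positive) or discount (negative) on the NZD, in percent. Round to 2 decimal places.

T = 4/12 years.
Period premium: (2.6762 − 2.6813)/2.6813 = -0.0019021.
Per annum: -0.0019021 / (4/12) = -0.005706 = -0.57%.

-0.57%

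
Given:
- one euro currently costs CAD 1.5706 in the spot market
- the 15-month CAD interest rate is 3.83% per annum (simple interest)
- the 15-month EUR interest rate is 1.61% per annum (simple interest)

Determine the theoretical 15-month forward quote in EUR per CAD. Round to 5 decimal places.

T = 15/12 years.
CAD accumulates by 1 + 0.0383×15/12 = 1.047875.
EUR growth factor: 1 + 0.0161×15/12 = 1.020125.
CIP: F = S · (grow CAD)/(grow EUR) = 1.5706 × 1.047875/1.020125 = 1.613324 CAD per EUR.
Invert for EUR per CAD: 1 / 1.613324 = 0.61984.

0.61984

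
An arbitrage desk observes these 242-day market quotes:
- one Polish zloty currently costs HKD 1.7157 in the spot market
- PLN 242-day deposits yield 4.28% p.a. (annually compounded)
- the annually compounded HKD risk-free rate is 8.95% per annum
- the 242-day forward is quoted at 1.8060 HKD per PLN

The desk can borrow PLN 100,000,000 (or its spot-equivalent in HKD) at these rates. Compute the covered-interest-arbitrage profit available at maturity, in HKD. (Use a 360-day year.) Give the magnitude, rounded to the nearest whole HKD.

T = 242/360 years.
Keep in PLN, deliver into the forward: 100,000,000·1.02857302811·1.8060 = HKD 185,760,288.88.
Swap to HKD now, deposit: 100,000,000·1.7157·1.05931463993 = HKD 181,746,612.77.
The quoted forward overvalues PLN, so borrow HKD, buy PLN at spot, deposit the PLN at 4.28%, and sell the proceeds forward at 1.8060.
Profit = 185,760,288.88 − 181,746,612.77 = HKD 4,013,676.

HKD 4,013,676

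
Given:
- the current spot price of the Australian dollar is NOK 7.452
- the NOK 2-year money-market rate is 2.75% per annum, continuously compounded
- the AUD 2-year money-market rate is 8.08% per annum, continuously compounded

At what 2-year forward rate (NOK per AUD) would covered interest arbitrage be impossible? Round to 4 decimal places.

T = 2 years.
Growth of 1 NOK over T: e^(0.0275×2) = 1.0565406.
AUD accumulates by e^(0.0808×2) = 1.175390.
CIP: F = S · (grow NOK)/(grow AUD) = 7.452 × 1.0565406/1.175390 = 6.698492 NOK per AUD.

6.6985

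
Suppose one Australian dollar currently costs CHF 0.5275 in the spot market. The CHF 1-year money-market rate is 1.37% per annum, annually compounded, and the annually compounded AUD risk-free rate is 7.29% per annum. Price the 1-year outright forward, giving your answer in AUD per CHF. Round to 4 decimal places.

T = 1 year.
CHF growth factor: (1 + 0.0137)^1 = 1.013700.
AUD growth factor: (1 + 0.0729)^1 = 1.072900.
So F = 0.5275 × 1.013700 / 1.072900 = 0.4983938 (CHF/AUD).
Quoted the other way: 1/0.4983938 = 2.0064 AUD per CHF.

2.0064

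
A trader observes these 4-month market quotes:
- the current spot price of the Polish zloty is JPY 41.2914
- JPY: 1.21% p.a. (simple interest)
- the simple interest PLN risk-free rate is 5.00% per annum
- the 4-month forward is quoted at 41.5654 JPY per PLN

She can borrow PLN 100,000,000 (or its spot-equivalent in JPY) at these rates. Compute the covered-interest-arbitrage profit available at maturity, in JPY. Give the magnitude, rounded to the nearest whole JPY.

T = 4/12 years.
Invest the PLN and cover forward: 100,000,000 × 1.016666666667 × 41.5654 = JPY 4,225,815,666.67.
Convert at spot and invest in JPY: 100,000,000 × 41.2914 × 1.004033333333 = JPY 4,145,794,198.00.
The quoted forward overvalues PLN, so borrow JPY, buy PLN at spot, deposit the PLN at 5.00%, and sell the proceeds forward at 41.5654.
The gap between the two covered legs is JPY 80,021,469.

JPY 80,021,469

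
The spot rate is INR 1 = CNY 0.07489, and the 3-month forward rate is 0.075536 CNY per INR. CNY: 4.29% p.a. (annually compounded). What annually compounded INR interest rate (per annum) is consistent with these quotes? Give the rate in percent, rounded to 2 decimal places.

0.77%

T = 3/12 years.
By CIP, F/S equals the CNY-to-INR growth ratio: 0.075536/0.07489 = 1.0086260.
CNY growth factor: (1 + 0.0429)^(3/12) = 1.0105567.
That pins the INR growth at 1.0019142.
Annualise: 1.0019142^(12/3) − 1 = 0.007679 = 0.77%.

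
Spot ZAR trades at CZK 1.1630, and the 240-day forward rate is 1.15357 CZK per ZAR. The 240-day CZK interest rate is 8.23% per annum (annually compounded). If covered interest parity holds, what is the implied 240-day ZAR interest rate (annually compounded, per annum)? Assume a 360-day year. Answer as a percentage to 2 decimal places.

9.56%

T = 240/360 years.
By CIP, F/S equals the CZK-to-ZAR growth ratio: 1.15357/1.163 = 0.9918917.
CZK growth factor: (1 + 0.0823)^(240/360) = 1.0541404.
That pins the ZAR growth at 1.0627576.
r = 1.0627576^(360/240) − 1 = 0.095598 → 9.56%.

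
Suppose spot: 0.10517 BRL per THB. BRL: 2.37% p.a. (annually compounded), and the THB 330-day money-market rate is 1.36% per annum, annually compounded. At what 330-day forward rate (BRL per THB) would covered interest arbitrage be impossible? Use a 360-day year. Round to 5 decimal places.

T = 330/360 years.
BRL growth factor: (1 + 0.0237)^(330/360) = 1.0217037.
Growth of 1 THB over T: (1 + 0.0136)^(330/360) = 1.0124596.
CIP: F = S · (grow BRL)/(grow THB) = 0.10517 × 1.0217037/1.0124596 = 0.1061302 BRL per THB.

0.10613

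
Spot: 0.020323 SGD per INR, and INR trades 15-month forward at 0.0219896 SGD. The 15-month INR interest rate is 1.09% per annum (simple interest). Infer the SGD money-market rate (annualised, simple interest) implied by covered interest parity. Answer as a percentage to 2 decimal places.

T = 15/12 years.
F/S = 0.0219896/0.020323 = 1.0820056 = (growth of SGD) / (growth of INR).
The INR side grows by 1 + 0.0109×15/12 = 1.013625.
Hence g_SGD = 1.0967479.
(1.0967479 − 1)/T = 0.077398, i.e. 7.74%.

7.74%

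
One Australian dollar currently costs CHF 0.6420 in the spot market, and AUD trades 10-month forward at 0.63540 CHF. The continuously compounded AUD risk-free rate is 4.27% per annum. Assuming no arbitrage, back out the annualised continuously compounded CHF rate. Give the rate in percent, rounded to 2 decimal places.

3.03%

T = 10/12 years.
CIP gives F = S · g_CHF/g_AUD, so g_CHF/g_AUD = 0.6354/0.642 = 0.9897196.
AUD growth factor: e^(0.0427×10/12) = 1.036224.
So the CHF growth factor = 1.0255712.
Take logs: ln 1.0255712 / (10/12) = 0.030300, so 3.03%.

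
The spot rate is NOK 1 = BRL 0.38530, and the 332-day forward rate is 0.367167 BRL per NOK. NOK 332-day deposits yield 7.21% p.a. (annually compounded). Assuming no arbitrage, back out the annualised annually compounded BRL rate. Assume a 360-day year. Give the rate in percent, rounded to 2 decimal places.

T = 332/360 years.
F/S = 0.367167/0.3853 = 0.9529380 = (growth of BRL) / (growth of NOK).
NOK growth factor: (1 + 0.0721)^(332/360) = 1.0663104.
That pins the BRL growth at 1.0161277.
Annualise: 1.0161277^(360/332) − 1 = 0.017500 = 1.75%.

1.75%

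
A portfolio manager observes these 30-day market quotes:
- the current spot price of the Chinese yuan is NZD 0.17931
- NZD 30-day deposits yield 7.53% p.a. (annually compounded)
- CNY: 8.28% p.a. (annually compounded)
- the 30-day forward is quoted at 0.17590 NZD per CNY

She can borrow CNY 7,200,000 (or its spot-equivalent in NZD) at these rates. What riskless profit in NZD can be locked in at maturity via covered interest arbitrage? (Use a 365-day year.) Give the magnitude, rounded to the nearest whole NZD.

NZD 23,971

T = 30/365 years.
Route A — deposit CNY, sell forward: 7,200,000 × 1.006559801 × 0.17590 = NZD 1,274,787.86.
Route B — convert at spot, deposit NZD: 7,200,000 × 0.17931 × 1.005984937 = NZD 1,298,758.75.
The quoted forward undervalues CNY, so borrow CNY, convert to NZD at spot, deposit the NZD at 7.53%, and buy CNY forward at 0.17590 to cover the loan.
The gap between the two covered legs is NZD 23,971.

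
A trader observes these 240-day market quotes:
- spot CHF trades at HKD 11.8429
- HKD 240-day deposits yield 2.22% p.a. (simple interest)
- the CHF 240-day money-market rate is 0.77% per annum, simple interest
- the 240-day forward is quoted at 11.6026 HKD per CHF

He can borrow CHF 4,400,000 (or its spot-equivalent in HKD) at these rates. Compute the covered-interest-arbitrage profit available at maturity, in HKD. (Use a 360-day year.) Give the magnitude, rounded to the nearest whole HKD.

T = 240/360 years.
Keep in CHF, deliver into the forward: 4,400,000·1.0051333333·11.6026 = HKD 51,313,504.06.
Swap to HKD now, deposit: 4,400,000·11.8429·1.014800 = HKD 52,879,969.65.
The quoted forward undervalues CHF, so borrow CHF, convert to HKD at spot, deposit the HKD at 2.22%, and buy CHF forward at 11.6026 to cover the loan.
Profit = 52,879,969.65 − 51,313,504.06 = HKD 1,566,466.

HKD 1,566,466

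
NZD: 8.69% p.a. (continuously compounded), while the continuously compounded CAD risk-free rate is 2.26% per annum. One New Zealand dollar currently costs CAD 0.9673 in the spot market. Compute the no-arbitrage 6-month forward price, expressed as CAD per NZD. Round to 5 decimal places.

T = 6/12 years.
CAD growth factor: e^(0.0226×6/12) = 1.0113641.
Growth of 1 NZD over T: e^(0.0869×6/12) = 1.0444078.
So F = 0.9673 × 1.0113641 / 1.0444078 = 0.9366959 (CAD/NZD).

0.93670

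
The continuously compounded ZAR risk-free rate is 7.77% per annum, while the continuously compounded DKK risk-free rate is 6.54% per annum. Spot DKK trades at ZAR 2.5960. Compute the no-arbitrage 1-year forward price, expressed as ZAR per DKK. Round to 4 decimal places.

2.6281

T = 1 year.
Growth of 1 ZAR over T: e^(0.0777×1) = 1.0807984.
DKK accumulates by e^(0.0654×1) = 1.067586.
So F = 2.596 × 1.0807984 / 1.067586 = 2.628128 (ZAR/DKK).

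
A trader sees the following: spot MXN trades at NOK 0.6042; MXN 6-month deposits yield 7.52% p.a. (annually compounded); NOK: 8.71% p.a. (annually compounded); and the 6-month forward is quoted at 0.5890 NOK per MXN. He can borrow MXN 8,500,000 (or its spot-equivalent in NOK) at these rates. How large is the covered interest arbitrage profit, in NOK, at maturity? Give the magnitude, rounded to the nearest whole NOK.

T = 6/12 years.
Invest the MXN and cover forward: 8,500,000 × 1.036918512 × 0.5890 = NOK 5,191,332.53.
Convert at spot and invest in NOK: 8,500,000 × 0.6042 × 1.042640878 = NOK 5,354,690.76.
The quoted forward undervalues MXN, so borrow MXN, convert to NOK at spot, deposit the NOK at 8.71%, and buy MXN forward at 0.5890 to cover the loan.
The gap between the two covered legs is NOK 163,358.

NOK 163,358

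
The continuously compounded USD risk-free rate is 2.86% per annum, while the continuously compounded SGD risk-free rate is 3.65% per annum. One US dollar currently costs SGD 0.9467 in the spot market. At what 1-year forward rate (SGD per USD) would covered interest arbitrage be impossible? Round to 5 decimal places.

0.95421

T = 1 year.
SGD growth factor: e^(0.0365×1) = 1.0371743.
Growth of 1 USD over T: e^(0.0286×1) = 1.0290129.
Forward (SGD per USD) = 0.9467 × 1.0371743 / 1.0290129 = 0.9542086.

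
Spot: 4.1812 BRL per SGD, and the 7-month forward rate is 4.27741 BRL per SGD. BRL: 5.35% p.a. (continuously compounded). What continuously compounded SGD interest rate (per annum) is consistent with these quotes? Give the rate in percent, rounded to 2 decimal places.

T = 7/12 years.
CIP gives F = S · g_BRL/g_SGD, so g_BRL/g_SGD = 4.27741/4.1812 = 1.0230101.
BRL growth factor: e^(0.0535×7/12) = 1.0317004.
That pins the SGD growth at 1.0084948.
Take logs: ln 1.0084948 / (7/12) = 0.014501, so 1.45%.

1.45%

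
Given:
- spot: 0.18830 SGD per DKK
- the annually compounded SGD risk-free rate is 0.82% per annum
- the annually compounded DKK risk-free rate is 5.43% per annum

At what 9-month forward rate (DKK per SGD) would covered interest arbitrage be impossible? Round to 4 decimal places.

T = 9/12 years.
SGD accumulates by (1 + 0.0082)^(9/12) = 1.0061437.
DKK growth factor: (1 + 0.0543)^(9/12) = 1.0404546.
CIP: F = S · (grow SGD)/(grow DKK) = 0.1883 × 1.0061437/1.0404546 = 0.1820905 SGD per DKK.
Quoted the other way: 1/0.1820905 = 5.4918 DKK per SGD.

5.4918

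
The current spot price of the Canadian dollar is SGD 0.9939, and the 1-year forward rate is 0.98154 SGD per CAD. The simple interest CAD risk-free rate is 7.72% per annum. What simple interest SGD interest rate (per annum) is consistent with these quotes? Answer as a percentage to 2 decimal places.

6.38%

T = 1 year.
CIP gives F = S · g_SGD/g_CAD, so g_SGD/g_CAD = 0.98154/0.9939 = 0.9875641.
The CAD side grows by 1 + 0.0772×1 = 1.077200.
Hence g_SGD = 1.063804.
r = (1.063804 − 1)/1 = 0.063804 → 6.38%.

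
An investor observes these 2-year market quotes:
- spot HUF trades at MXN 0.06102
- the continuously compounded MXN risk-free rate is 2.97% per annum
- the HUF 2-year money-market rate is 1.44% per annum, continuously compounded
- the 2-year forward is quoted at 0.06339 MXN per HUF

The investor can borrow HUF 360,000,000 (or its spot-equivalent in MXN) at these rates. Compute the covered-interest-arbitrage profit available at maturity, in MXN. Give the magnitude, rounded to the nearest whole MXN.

T = 2 years.
Invest the HUF and cover forward: 360,000,000 × 1.0292187301 × 0.06339 = MXN 23,487,183.11.
Convert at spot and invest in MXN: 360,000,000 × 0.06102 × 1.0611996357 = MXN 23,311,584.64.
The quoted forward overvalues HUF, so borrow MXN, buy HUF at spot, deposit the HUF at 1.44%, and sell the proceeds forward at 0.06339.
Profit = 23,487,183.11 − 23,311,584.64 = MXN 175,598.

MXN 175,598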